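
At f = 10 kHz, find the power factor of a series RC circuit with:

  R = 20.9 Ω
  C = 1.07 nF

Step 1 — Angular frequency: ω = 2π·f = 2π·1e+04 = 6.283e+04 rad/s.
Step 2 — Component impedances:
  R: Z = R = 20.9 Ω
  C: Z = 1/(jωC) = -j/(ω·C) = 0 - j1.487e+04 Ω
Step 3 — Series combination: Z_total = R + C = 20.9 - j1.487e+04 Ω = 1.487e+04∠-89.9° Ω.
Step 4 — Power factor: PF = cos(φ) = Re(Z)/|Z| = 20.9/14874 = 0.001405.
Step 5 — Type: Im(Z) = -1.487e+04 ⇒ leading (phase φ = -89.9°).

PF = 0.001405 (leading, φ = -89.9°)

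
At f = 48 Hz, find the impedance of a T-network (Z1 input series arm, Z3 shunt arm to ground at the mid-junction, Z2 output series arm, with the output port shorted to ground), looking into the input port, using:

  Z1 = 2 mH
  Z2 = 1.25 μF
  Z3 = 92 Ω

Step 1 — Angular frequency: ω = 2π·f = 2π·48 = 301.6 rad/s.
Step 2 — Component impedances:
  Z1: Z = jωL = j·301.6·0.002 = 0 + j0.6032 Ω
  Z2: Z = 1/(jωC) = -j/(ω·C) = 0 - j2653 Ω
  Z3: Z = R = 92 Ω
Step 3 — With the output port shorted to ground, the output series arm Z2 runs from the junction to ground; the shunt arm Z3 also runs from the junction to ground. They appear in parallel: Z3 || Z2 = 91.89 - j3.187 Ω.
Step 4 — Series with input arm Z1: Z_in = Z1 + (Z3 || Z2) = 91.89 - j2.584 Ω = 91.93∠-1.6° Ω.

Z = 91.89 - j2.584 Ω = 91.93∠-1.6° Ω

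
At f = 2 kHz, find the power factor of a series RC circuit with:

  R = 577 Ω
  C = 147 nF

Step 1 — Angular frequency: ω = 2π·f = 2π·2000 = 1.257e+04 rad/s.
Step 2 — Component impedances:
  R: Z = R = 577 Ω
  C: Z = 1/(jωC) = -j/(ω·C) = 0 - j541.3 Ω
Step 3 — Series combination: Z_total = R + C = 577 - j541.3 Ω = 791.2∠-43.2° Ω.
Step 4 — Power factor: PF = cos(φ) = Re(Z)/|Z| = 577/791.2 = 0.7293.
Step 5 — Type: Im(Z) = -541.3 ⇒ leading (phase φ = -43.2°).

PF = 0.7293 (leading, φ = -43.2°)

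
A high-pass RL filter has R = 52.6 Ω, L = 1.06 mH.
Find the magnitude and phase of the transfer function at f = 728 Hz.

Step 1 — Angular frequency: ω = 2π·728 = 4574 rad/s.
Step 2 — Transfer function: H(jω) = jωL/(R + jωL).
Step 3 — Numerator jωL = j·4.849; denominator R + jωL = 52.6 + j4.849.
Step 4 — H = 0.008425 + j0.0914.
Step 5 — Magnitude: |H| = 0.09179 (-20.7 dB); phase: φ = 84.7°.

|H| = 0.09179 (-20.7 dB), φ = 84.7°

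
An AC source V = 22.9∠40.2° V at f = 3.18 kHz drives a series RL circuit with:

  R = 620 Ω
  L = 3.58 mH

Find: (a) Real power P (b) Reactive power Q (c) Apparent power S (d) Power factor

Step 1 — Angular frequency: ω = 2π·f = 2π·3180 = 1.998e+04 rad/s.
Step 2 — Component impedances:
  R: Z = R = 620 Ω
  L: Z = jωL = j·1.998e+04·0.00358 = 0 + j71.53 Ω
Step 3 — Series combination: Z_total = R + L = 620 + j71.53 Ω = 624.1∠6.6° Ω.
Step 4 — Source phasor: V = 22.9∠40.2° V = 17.49 + j14.78 V.
Step 5 — Current: I = V / Z = 0.03055 + j0.02032 A = 0.03669∠33.6° A.
Step 6 — Complex power: S = V·I* = 0.8347 + j0.0963 VA.
Step 7 — Real power: P = Re(S) = 0.8347 W.
Step 8 — Reactive power: Q = Im(S) = 0.0963 VAR.
Step 9 — Apparent power: |S| = 0.8402 VA.
Step 10 — Power factor: PF = P/|S| = 0.9934 (lagging).

(a) P = 0.8347 W  (b) Q = 0.0963 VAR  (c) S = 0.8402 VA  (d) PF = 0.9934 (lagging)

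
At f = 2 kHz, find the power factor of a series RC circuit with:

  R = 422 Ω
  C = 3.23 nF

Step 1 — Angular frequency: ω = 2π·f = 2π·2000 = 1.257e+04 rad/s.
Step 2 — Component impedances:
  R: Z = R = 422 Ω
  C: Z = 1/(jωC) = -j/(ω·C) = 0 - j2.464e+04 Ω
Step 3 — Series combination: Z_total = R + C = 422 - j2.464e+04 Ω = 2.464e+04∠-89.0° Ω.
Step 4 — Power factor: PF = cos(φ) = Re(Z)/|Z| = 422/2.464e+04 = 0.01713.
Step 5 — Type: Im(Z) = -2.464e+04 ⇒ leading (phase φ = -89.0°).

PF = 0.01713 (leading, φ = -89.0°)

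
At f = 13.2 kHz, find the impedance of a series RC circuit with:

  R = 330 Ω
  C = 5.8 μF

Step 1 — Angular frequency: ω = 2π·f = 2π·1.32e+04 = 8.294e+04 rad/s.
Step 2 — Component impedances:
  R: Z = R = 330 Ω
  C: Z = 1/(jωC) = -j/(ω·C) = 0 - j2.079 Ω
Step 3 — Series combination: Z_total = R + C = 330 - j2.079 Ω = 330∠-0.4° Ω.

Z = 330 - j2.079 Ω = 330∠-0.4° Ω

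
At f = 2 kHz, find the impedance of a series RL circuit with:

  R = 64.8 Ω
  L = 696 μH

Step 1 — Angular frequency: ω = 2π·f = 2π·2000 = 1.257e+04 rad/s.
Step 2 — Component impedances:
  R: Z = R = 64.8 Ω
  L: Z = jωL = j·1.257e+04·0.000696 = 0 + j8.746 Ω
Step 3 — Series combination: Z_total = R + L = 64.8 + j8.746 Ω = 65.39∠7.7° Ω.

Z = 64.8 + j8.746 Ω = 65.39∠7.7° Ω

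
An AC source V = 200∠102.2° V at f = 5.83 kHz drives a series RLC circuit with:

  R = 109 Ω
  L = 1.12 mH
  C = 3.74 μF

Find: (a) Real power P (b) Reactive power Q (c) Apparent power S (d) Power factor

Step 1 — Angular frequency: ω = 2π·f = 2π·5830 = 3.663e+04 rad/s.
Step 2 — Component impedances:
  R: Z = R = 109 Ω
  L: Z = jωL = j·3.663e+04·0.00112 = 0 + j41.03 Ω
  C: Z = 1/(jωC) = -j/(ω·C) = 0 - j7.299 Ω
Step 3 — Series combination: Z_total = R + L + C = 109 + j33.73 Ω = 114.1∠17.2° Ω.
Step 4 — Source phasor: V = 200∠102.2° V = -42.26 + j195.5 V.
Step 5 — Current: I = V / Z = 0.1526 + j1.746 A = 1.753∠85.0° A.
Step 6 — Complex power: S = V·I* = 334.9 + j103.6 VA.
Step 7 — Real power: P = Re(S) = 334.9 W.
Step 8 — Reactive power: Q = Im(S) = 103.6 VAR.
Step 9 — Apparent power: |S| = 350.6 VA.
Step 10 — Power factor: PF = P/|S| = 0.9553 (lagging).

(a) P = 334.9 W  (b) Q = 103.6 VAR  (c) S = 350.6 VA  (d) PF = 0.9553 (lagging)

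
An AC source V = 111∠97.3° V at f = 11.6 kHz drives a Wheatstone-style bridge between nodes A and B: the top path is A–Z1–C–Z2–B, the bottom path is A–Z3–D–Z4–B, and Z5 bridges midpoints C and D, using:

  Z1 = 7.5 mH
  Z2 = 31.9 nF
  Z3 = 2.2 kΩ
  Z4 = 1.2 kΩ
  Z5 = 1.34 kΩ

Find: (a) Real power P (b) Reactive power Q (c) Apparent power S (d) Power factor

Step 1 — Angular frequency: ω = 2π·f = 2π·1.16e+04 = 7.288e+04 rad/s.
Step 2 — Component impedances:
  Z1: Z = jωL = j·7.288e+04·0.0075 = 0 + j546.6 Ω
  Z2: Z = 1/(jωC) = -j/(ω·C) = 0 - j430.1 Ω
  Z3: Z = R = 2200 Ω
  Z4: Z = R = 1200 Ω
  Z5: Z = R = 1340 Ω
Step 3 — Bridge requires nodal analysis (the Z5 bridge couples midpoints C and D, so the two paths cannot be reduced to a simple series/parallel combination). Setting node B to ground and injecting 1 A at node A, the 3-node admittance system at A, C, D solves to V_A = Z_AB = 105.5 + j114.8 Ω = 155.9∠47.4° Ω.
Step 4 — Source phasor: V = 111∠97.3° V = -14.1 + j110.1 V.
Step 5 — Current: I = V / Z = 0.4587 + j0.5447 A = 0.7121∠49.9° A.
Step 6 — Complex power: S = V·I* = 53.5 + j58.19 VA.
Step 7 — Real power: P = Re(S) = 53.5 W.
Step 8 — Reactive power: Q = Im(S) = 58.19 VAR.
Step 9 — Apparent power: |S| = 79.04 VA.
Step 10 — Power factor: PF = P/|S| = 0.6768 (lagging).

(a) P = 53.5 W  (b) Q = 58.19 VAR  (c) S = 79.04 VA  (d) PF = 0.6768 (lagging)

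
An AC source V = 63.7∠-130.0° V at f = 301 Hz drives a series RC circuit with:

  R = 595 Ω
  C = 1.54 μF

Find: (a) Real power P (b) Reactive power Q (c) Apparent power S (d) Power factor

Step 1 — Angular frequency: ω = 2π·f = 2π·301 = 1891 rad/s.
Step 2 — Component impedances:
  R: Z = R = 595 Ω
  C: Z = 1/(jωC) = -j/(ω·C) = 0 - j343.3 Ω
Step 3 — Series combination: Z_total = R + C = 595 - j343.3 Ω = 687∠-30.0° Ω.
Step 4 — Source phasor: V = 63.7∠-130.0° V = -40.95 - j48.8 V.
Step 5 — Current: I = V / Z = -0.01612 - j0.09132 A = 0.09273∠-100.0° A.
Step 6 — Complex power: S = V·I* = 5.116 - j2.952 VA.
Step 7 — Real power: P = Re(S) = 5.116 W.
Step 8 — Reactive power: Q = Im(S) = -2.952 VAR.
Step 9 — Apparent power: |S| = 5.907 VA.
Step 10 — Power factor: PF = P/|S| = 0.8661 (leading).

(a) P = 5.116 W  (b) Q = -2.952 VAR  (c) S = 5.907 VA  (d) PF = 0.8661 (leading)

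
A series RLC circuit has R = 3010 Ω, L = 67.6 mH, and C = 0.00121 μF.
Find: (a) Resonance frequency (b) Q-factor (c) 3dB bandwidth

Step 1 — Resonance condition Im(Z)=0 gives ω₀ = 1/√(LC).
Step 2 — ω₀ = 1/√(0.0676·1.21e-09) = 1.106e+05 rad/s.
Step 3 — f₀ = ω₀/(2π) = 1.76e+04 Hz.
Step 4 — Series Q: Q = ω₀L/R = 1.106e+05·0.0676/3010 = 2.483.
Step 5 — 3dB bandwidth: Δω = ω₀/Q = 4.453e+04 rad/s; BW = Δω/(2π) = 7087 Hz.

(a) f₀ = 1.76e+04 Hz  (b) Q = 2.483  (c) BW = 7087 Hz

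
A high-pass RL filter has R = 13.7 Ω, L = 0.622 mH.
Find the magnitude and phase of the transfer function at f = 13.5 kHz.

Step 1 — Angular frequency: ω = 2π·1.35e+04 = 8.482e+04 rad/s.
Step 2 — Transfer function: H(jω) = jωL/(R + jωL).
Step 3 — Numerator jωL = j·52.76; denominator R + jωL = 13.7 + j52.76.
Step 4 — H = 0.9368 + j0.2433.
Step 5 — Magnitude: |H| = 0.9679 (-0.3 dB); phase: φ = 14.6°.

|H| = 0.9679 (-0.3 dB), φ = 14.6°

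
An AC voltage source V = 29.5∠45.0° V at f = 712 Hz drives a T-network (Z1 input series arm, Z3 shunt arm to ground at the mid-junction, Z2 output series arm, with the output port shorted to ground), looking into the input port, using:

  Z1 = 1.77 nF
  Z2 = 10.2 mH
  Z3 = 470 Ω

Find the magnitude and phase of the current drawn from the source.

Step 1 — Angular frequency: ω = 2π·f = 2π·712 = 4474 rad/s.
Step 2 — Component impedances:
  Z1: Z = 1/(jωC) = -j/(ω·C) = 0 - j1.263e+05 Ω
  Z2: Z = jωL = j·4474·0.0102 = 0 + j45.63 Ω
  Z3: Z = R = 470 Ω
Step 3 — With the output port shorted to ground, the output series arm Z2 runs from the junction to ground; the shunt arm Z3 also runs from the junction to ground. They appear in parallel: Z3 || Z2 = 4.389 + j45.2 Ω.
Step 4 — Series with input arm Z1: Z_in = Z1 + (Z3 || Z2) = 4.389 - j1.262e+05 Ω = 1.262e+05∠-90.0° Ω.
Step 5 — Source phasor: V = 29.5∠45.0° V = 20.86 + j20.86 V.
Step 6 — Ohm's law: I = V / Z_total = (20.86 + j20.86) / (4.389 - j1.262e+05) = -0.0001652 + j0.0001652 A.
Step 7 — Convert to polar: |I| = 0.0002337 A, ∠I = 135.0°.

I = 0.0002337∠135.0° A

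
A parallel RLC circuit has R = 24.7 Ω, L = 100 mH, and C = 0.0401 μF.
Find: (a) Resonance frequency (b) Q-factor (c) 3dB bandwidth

Step 1 — Resonance: ω₀ = 1/√(LC) = 1/√(0.1·4.01e-08) = 1.579e+04 rad/s.
Step 2 — f₀ = ω₀/(2π) = 2513 Hz.
Step 3 — Parallel Q: Q = R/(ω₀L) = 24.7/(1.579e+04·0.1) = 0.01564.
Step 4 — Bandwidth: Δω = ω₀/Q = 1.01e+06 rad/s; BW = Δω/(2π) = 1.607e+05 Hz.

(a) f₀ = 2513 Hz  (b) Q = 0.01564  (c) BW = 1.607e+05 Hz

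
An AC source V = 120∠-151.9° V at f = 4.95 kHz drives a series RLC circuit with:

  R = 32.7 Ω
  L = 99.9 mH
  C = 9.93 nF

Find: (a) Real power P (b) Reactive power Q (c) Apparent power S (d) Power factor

Step 1 — Angular frequency: ω = 2π·f = 2π·4950 = 3.11e+04 rad/s.
Step 2 — Component impedances:
  R: Z = R = 32.7 Ω
  L: Z = jωL = j·3.11e+04·0.0999 = 0 + j3107 Ω
  C: Z = 1/(jωC) = -j/(ω·C) = 0 - j3238 Ω
Step 3 — Series combination: Z_total = R + L + C = 32.7 - j130.9 Ω = 134.9∠-76.0° Ω.
Step 4 — Source phasor: V = 120∠-151.9° V = -105.9 - j56.52 V.
Step 5 — Current: I = V / Z = 0.2163 - j0.863 A = 0.8897∠-75.9° A.
Step 6 — Complex power: S = V·I* = 25.89 - j103.6 VA.
Step 7 — Real power: P = Re(S) = 25.89 W.
Step 8 — Reactive power: Q = Im(S) = -103.6 VAR.
Step 9 — Apparent power: |S| = 106.8 VA.
Step 10 — Power factor: PF = P/|S| = 0.2424 (leading).

(a) P = 25.89 W  (b) Q = -103.6 VAR  (c) S = 106.8 VA  (d) PF = 0.2424 (leading)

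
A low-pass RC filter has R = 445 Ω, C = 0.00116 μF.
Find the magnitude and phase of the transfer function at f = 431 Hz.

Step 1 — Angular frequency: ω = 2π·431 = 2708 rad/s.
Step 2 — Transfer function: H(jω) = 1/(1 + jωRC).
Step 3 — Denominator: 1 + jωRC = 1 + j·2708·445·1.16e-09 = 1 + j0.001398.
Step 4 — H = 1 - j0.001398.
Step 5 — Magnitude: |H| = 1 (-0.0 dB); phase: φ = -0.1°.

|H| = 1 (-0.0 dB), φ = -0.1°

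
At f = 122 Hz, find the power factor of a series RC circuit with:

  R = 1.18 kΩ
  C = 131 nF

Step 1 — Angular frequency: ω = 2π·f = 2π·122 = 766.5 rad/s.
Step 2 — Component impedances:
  R: Z = R = 1180 Ω
  C: Z = 1/(jωC) = -j/(ω·C) = 0 - j9958 Ω
Step 3 — Series combination: Z_total = R + C = 1180 - j9958 Ω = 1.003e+04∠-83.2° Ω.
Step 4 — Power factor: PF = cos(φ) = Re(Z)/|Z| = 1180/10028 = 0.1177.
Step 5 — Type: Im(Z) = -9958 ⇒ leading (phase φ = -83.2°).

PF = 0.1177 (leading, φ = -83.2°)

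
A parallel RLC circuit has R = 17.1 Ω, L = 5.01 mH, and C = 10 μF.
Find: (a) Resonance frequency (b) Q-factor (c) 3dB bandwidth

Step 1 — Resonance: ω₀ = 1/√(LC) = 1/√(0.00501·1e-05) = 4468 rad/s.
Step 2 — f₀ = ω₀/(2π) = 711.1 Hz.
Step 3 — Parallel Q: Q = R/(ω₀L) = 17.1/(4468·0.00501) = 0.764.
Step 4 — Bandwidth: Δω = ω₀/Q = 5848 rad/s; BW = Δω/(2π) = 930.7 Hz.

(a) f₀ = 711.1 Hz  (b) Q = 0.764  (c) BW = 930.7 Hz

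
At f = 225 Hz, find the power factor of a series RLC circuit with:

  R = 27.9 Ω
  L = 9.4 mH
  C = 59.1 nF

Step 1 — Angular frequency: ω = 2π·f = 2π·225 = 1414 rad/s.
Step 2 — Component impedances:
  R: Z = R = 27.9 Ω
  L: Z = jωL = j·1414·0.0094 = 0 + j13.29 Ω
  C: Z = 1/(jωC) = -j/(ω·C) = 0 - j1.197e+04 Ω
Step 3 — Series combination: Z_total = R + L + C = 27.9 - j1.196e+04 Ω = 1.196e+04∠-89.9° Ω.
Step 4 — Power factor: PF = cos(φ) = Re(Z)/|Z| = 27.9/11956 = 0.002334.
Step 5 — Type: Im(Z) = -1.196e+04 ⇒ leading (phase φ = -89.9°).

PF = 0.002334 (leading, φ = -89.9°)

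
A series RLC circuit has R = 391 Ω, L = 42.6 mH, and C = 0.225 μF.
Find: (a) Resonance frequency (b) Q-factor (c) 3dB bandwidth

Step 1 — Resonance condition Im(Z)=0 gives ω₀ = 1/√(LC).
Step 2 — ω₀ = 1/√(0.0426·2.25e-07) = 1.021e+04 rad/s.
Step 3 — f₀ = ω₀/(2π) = 1626 Hz.
Step 4 — Series Q: Q = ω₀L/R = 1.021e+04·0.0426/391 = 1.113.
Step 5 — 3dB bandwidth: Δω = ω₀/Q = 9178 rad/s; BW = Δω/(2π) = 1461 Hz.

(a) f₀ = 1626 Hz  (b) Q = 1.113  (c) BW = 1461 Hz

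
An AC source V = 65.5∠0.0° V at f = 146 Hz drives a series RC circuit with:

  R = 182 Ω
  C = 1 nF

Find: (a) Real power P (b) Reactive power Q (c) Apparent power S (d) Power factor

Step 1 — Angular frequency: ω = 2π·f = 2π·146 = 917.3 rad/s.
Step 2 — Component impedances:
  R: Z = R = 182 Ω
  C: Z = 1/(jωC) = -j/(ω·C) = 0 - j1.09e+06 Ω
Step 3 — Series combination: Z_total = R + C = 182 - j1.09e+06 Ω = 1.09e+06∠-90.0° Ω.
Step 4 — Source phasor: V = 65.5∠0.0° V = 65.5 V.
Step 5 — Current: I = V / Z = 1.003e-08 + j6.009e-05 A = 6.009e-05∠90.0° A.
Step 6 — Complex power: S = V·I* = 6.571e-07 - j0.003936 VA.
Step 7 — Real power: P = Re(S) = 6.571e-07 W.
Step 8 — Reactive power: Q = Im(S) = -0.003936 VAR.
Step 9 — Apparent power: |S| = 0.003936 VA.
Step 10 — Power factor: PF = P/|S| = 0.000167 (leading).

(a) P = 6.571e-07 W  (b) Q = -0.003936 VAR  (c) S = 0.003936 VA  (d) PF = 0.000167 (leading)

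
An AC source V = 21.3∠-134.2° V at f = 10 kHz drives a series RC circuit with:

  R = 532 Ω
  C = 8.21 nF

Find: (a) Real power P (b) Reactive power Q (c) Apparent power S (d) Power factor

Step 1 — Angular frequency: ω = 2π·f = 2π·1e+04 = 6.283e+04 rad/s.
Step 2 — Component impedances:
  R: Z = R = 532 Ω
  C: Z = 1/(jωC) = -j/(ω·C) = 0 - j1939 Ω
Step 3 — Series combination: Z_total = R + C = 532 - j1939 Ω = 2010∠-74.7° Ω.
Step 4 — Source phasor: V = 21.3∠-134.2° V = -14.85 - j15.27 V.
Step 5 — Current: I = V / Z = 0.00537 - j0.009134 A = 0.0106∠-59.5° A.
Step 6 — Complex power: S = V·I* = 0.05973 - j0.2176 VA.
Step 7 — Real power: P = Re(S) = 0.05973 W.
Step 8 — Reactive power: Q = Im(S) = -0.2176 VAR.
Step 9 — Apparent power: |S| = 0.2257 VA.
Step 10 — Power factor: PF = P/|S| = 0.2646 (leading).

(a) P = 0.05973 W  (b) Q = -0.2176 VAR  (c) S = 0.2257 VA  (d) PF = 0.2646 (leading)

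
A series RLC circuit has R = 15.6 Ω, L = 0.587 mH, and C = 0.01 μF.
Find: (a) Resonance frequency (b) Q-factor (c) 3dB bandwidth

Step 1 — Resonance condition Im(Z)=0 gives ω₀ = 1/√(LC).
Step 2 — ω₀ = 1/√(0.000587·1e-08) = 4.127e+05 rad/s.
Step 3 — f₀ = ω₀/(2π) = 6.569e+04 Hz.
Step 4 — Series Q: Q = ω₀L/R = 4.127e+05·0.000587/15.6 = 15.53.
Step 5 — 3dB bandwidth: Δω = ω₀/Q = 2.658e+04 rad/s; BW = Δω/(2π) = 4230 Hz.

(a) f₀ = 6.569e+04 Hz  (b) Q = 15.53  (c) BW = 4230 Hz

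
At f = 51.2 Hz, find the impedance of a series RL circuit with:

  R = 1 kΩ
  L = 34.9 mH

Step 1 — Angular frequency: ω = 2π·f = 2π·51.2 = 321.7 rad/s.
Step 2 — Component impedances:
  R: Z = R = 1000 Ω
  L: Z = jωL = j·321.7·0.0349 = 0 + j11.23 Ω
Step 3 — Series combination: Z_total = R + L = 1000 + j11.23 Ω = 1000∠0.6° Ω.

Z = 1000 + j11.23 Ω = 1000∠0.6° Ω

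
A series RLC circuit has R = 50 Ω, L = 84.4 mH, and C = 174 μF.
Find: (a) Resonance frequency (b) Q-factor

Step 1 — Resonance condition Im(Z)=0 gives ω₀ = 1/√(LC).
Step 2 — ω₀ = 1/√(0.0844·0.000174) = 260.9 rad/s.
Step 3 — f₀ = ω₀/(2π) = 41.53 Hz.
Step 4 — Series Q: Q = ω₀L/R = 260.9·0.0844/50 = 0.4405.

(a) f₀ = 41.53 Hz  (b) Q = 0.4405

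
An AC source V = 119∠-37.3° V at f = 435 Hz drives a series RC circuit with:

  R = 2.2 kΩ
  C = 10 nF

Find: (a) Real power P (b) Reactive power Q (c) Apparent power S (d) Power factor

Step 1 — Angular frequency: ω = 2π·f = 2π·435 = 2733 rad/s.
Step 2 — Component impedances:
  R: Z = R = 2200 Ω
  C: Z = 1/(jωC) = -j/(ω·C) = 0 - j3.659e+04 Ω
Step 3 — Series combination: Z_total = R + C = 2200 - j3.659e+04 Ω = 3.665e+04∠-86.6° Ω.
Step 4 — Source phasor: V = 119∠-37.3° V = 94.66 - j72.11 V.
Step 5 — Current: I = V / Z = 0.002119 + j0.00246 A = 0.003247∠49.3° A.
Step 6 — Complex power: S = V·I* = 0.02319 - j0.3857 VA.
Step 7 — Real power: P = Re(S) = 0.02319 W.
Step 8 — Reactive power: Q = Im(S) = -0.3857 VAR.
Step 9 — Apparent power: |S| = 0.3863 VA.
Step 10 — Power factor: PF = P/|S| = 0.06002 (leading).

(a) P = 0.02319 W  (b) Q = -0.3857 VAR  (c) S = 0.3863 VA  (d) PF = 0.06002 (leading)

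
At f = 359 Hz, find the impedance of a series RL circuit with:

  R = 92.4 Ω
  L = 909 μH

Step 1 — Angular frequency: ω = 2π·f = 2π·359 = 2256 rad/s.
Step 2 — Component impedances:
  R: Z = R = 92.4 Ω
  L: Z = jωL = j·2256·0.000909 = 0 + j2.05 Ω
Step 3 — Series combination: Z_total = R + L = 92.4 + j2.05 Ω = 92.42∠1.3° Ω.

Z = 92.4 + j2.05 Ω = 92.42∠1.3° Ω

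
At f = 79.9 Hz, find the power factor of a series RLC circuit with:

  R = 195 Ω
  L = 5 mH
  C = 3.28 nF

Step 1 — Angular frequency: ω = 2π·f = 2π·79.9 = 502 rad/s.
Step 2 — Component impedances:
  R: Z = R = 195 Ω
  L: Z = jωL = j·502·0.005 = 0 + j2.51 Ω
  C: Z = 1/(jωC) = -j/(ω·C) = 0 - j6.073e+05 Ω
Step 3 — Series combination: Z_total = R + L + C = 195 - j6.073e+05 Ω = 6.073e+05∠-90.0° Ω.
Step 4 — Power factor: PF = cos(φ) = Re(Z)/|Z| = 195/6.073e+05 = 0.0003211.
Step 5 — Type: Im(Z) = -6.073e+05 ⇒ leading (phase φ = -90.0°).

PF = 0.0003211 (leading, φ = -90.0°)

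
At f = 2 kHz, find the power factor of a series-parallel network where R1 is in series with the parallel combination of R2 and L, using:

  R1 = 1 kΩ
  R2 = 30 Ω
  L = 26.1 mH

Step 1 — Angular frequency: ω = 2π·f = 2π·2000 = 1.257e+04 rad/s.
Step 2 — Component impedances:
  R1: Z = R = 1000 Ω
  R2: Z = R = 30 Ω
  L: Z = jωL = j·1.257e+04·0.0261 = 0 + j328 Ω
Step 3 — Parallel branch: R2 || L = 1/(1/R2 + 1/L) = 29.75 + j2.721 Ω.
Step 4 — Series with R1: Z_total = R1 + (R2 || L) = 1030 + j2.721 Ω = 1030∠0.2° Ω.
Step 5 — Power factor: PF = cos(φ) = Re(Z)/|Z| = 1030/1030 = 1.
Step 6 — Type: Im(Z) = 2.721 ⇒ lagging (phase φ = 0.2°).

PF = 1 (lagging, φ = 0.2°)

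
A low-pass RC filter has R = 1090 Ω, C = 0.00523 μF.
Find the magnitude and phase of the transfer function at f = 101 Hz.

Step 1 — Angular frequency: ω = 2π·101 = 634.6 rad/s.
Step 2 — Transfer function: H(jω) = 1/(1 + jωRC).
Step 3 — Denominator: 1 + jωRC = 1 + j·634.6·1090·5.23e-09 = 1 + j0.003618.
Step 4 — H = 1 - j0.003618.
Step 5 — Magnitude: |H| = 1 (-0.0 dB); phase: φ = -0.2°.

|H| = 1 (-0.0 dB), φ = -0.2°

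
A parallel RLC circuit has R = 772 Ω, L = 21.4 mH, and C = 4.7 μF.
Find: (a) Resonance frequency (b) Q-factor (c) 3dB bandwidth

Step 1 — Resonance: ω₀ = 1/√(LC) = 1/√(0.0214·4.7e-06) = 3153 rad/s.
Step 2 — f₀ = ω₀/(2π) = 501.8 Hz.
Step 3 — Parallel Q: Q = R/(ω₀L) = 772/(3153·0.0214) = 11.44.
Step 4 — Bandwidth: Δω = ω₀/Q = 275.6 rad/s; BW = Δω/(2π) = 43.86 Hz.

(a) f₀ = 501.8 Hz  (b) Q = 11.44  (c) BW = 43.86 Hz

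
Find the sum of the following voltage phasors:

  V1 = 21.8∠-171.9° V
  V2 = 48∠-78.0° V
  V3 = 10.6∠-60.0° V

Step 1 — Convert each phasor to rectangular form:
  V1 = 21.8·(cos(-171.9°) + j·sin(-171.9°)) = -21.58 - j3.072 V
  V2 = 48·(cos(-78.0°) + j·sin(-78.0°)) = 9.98 - j46.95 V
  V3 = 10.6·(cos(-60.0°) + j·sin(-60.0°)) = 5.3 - j9.18 V
Step 2 — Sum components: V_total = -6.303 - j59.2 V.
Step 3 — Convert to polar: |V_total| = 59.54 V, ∠V_total = -96.1°.

V_total = 59.54∠-96.1° V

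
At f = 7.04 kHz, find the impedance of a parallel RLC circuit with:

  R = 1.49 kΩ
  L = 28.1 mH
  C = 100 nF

Step 1 — Angular frequency: ω = 2π·f = 2π·7040 = 4.423e+04 rad/s.
Step 2 — Component impedances:
  R: Z = R = 1490 Ω
  L: Z = jωL = j·4.423e+04·0.0281 = 0 + j1243 Ω
  C: Z = 1/(jωC) = -j/(ω·C) = 0 - j226.1 Ω
Step 3 — Parallel combination: 1/Z_total = 1/R + 1/L + 1/C; Z_total = 49.54 - j267.1 Ω = 271.7∠-79.5° Ω.

Z = 49.54 - j267.1 Ω = 271.7∠-79.5° Ω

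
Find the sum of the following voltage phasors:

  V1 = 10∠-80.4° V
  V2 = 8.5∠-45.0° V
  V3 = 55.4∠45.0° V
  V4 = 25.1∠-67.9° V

Step 1 — Convert each phasor to rectangular form:
  V1 = 10·(cos(-80.4°) + j·sin(-80.4°)) = 1.668 - j9.86 V
  V2 = 8.5·(cos(-45.0°) + j·sin(-45.0°)) = 6.01 - j6.01 V
  V3 = 55.4·(cos(45.0°) + j·sin(45.0°)) = 39.17 + j39.17 V
  V4 = 25.1·(cos(-67.9°) + j·sin(-67.9°)) = 9.443 - j23.26 V
Step 2 — Sum components: V_total = 56.3 + j0.04748 V.
Step 3 — Convert to polar: |V_total| = 56.3 V, ∠V_total = 0.0°.

V_total = 56.3∠0.0° V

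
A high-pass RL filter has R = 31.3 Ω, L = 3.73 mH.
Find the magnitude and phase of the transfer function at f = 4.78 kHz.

Step 1 — Angular frequency: ω = 2π·4780 = 3.003e+04 rad/s.
Step 2 — Transfer function: H(jω) = jωL/(R + jωL).
Step 3 — Numerator jωL = j·112; denominator R + jωL = 31.3 + j112.
Step 4 — H = 0.9276 + j0.2592.
Step 5 — Magnitude: |H| = 0.9631 (-0.3 dB); phase: φ = 15.6°.

|H| = 0.9631 (-0.3 dB), φ = 15.6°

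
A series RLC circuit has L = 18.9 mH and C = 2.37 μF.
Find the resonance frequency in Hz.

Step 1 — Resonance condition Im(Z)=0 gives ω₀ = 1/√(LC).
Step 2 — ω₀ = 1/√(0.0189·2.37e-06) = 4725 rad/s.
Step 3 — f₀ = ω₀/(2π) = 752 Hz.

f₀ = 752 Hz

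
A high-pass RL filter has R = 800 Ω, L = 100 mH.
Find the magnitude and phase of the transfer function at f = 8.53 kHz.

Step 1 — Angular frequency: ω = 2π·8530 = 5.36e+04 rad/s.
Step 2 — Transfer function: H(jω) = jωL/(R + jωL).
Step 3 — Numerator jωL = j·5360; denominator R + jωL = 800 + j5360.
Step 4 — H = 0.9782 + j0.146.
Step 5 — Magnitude: |H| = 0.989 (-0.1 dB); phase: φ = 8.5°.

|H| = 0.989 (-0.1 dB), φ = 8.5°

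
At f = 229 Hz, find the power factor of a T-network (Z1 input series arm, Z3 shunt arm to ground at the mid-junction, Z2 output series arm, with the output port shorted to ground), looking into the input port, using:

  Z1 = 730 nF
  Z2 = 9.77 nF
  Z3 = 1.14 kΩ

Step 1 — Angular frequency: ω = 2π·f = 2π·229 = 1439 rad/s.
Step 2 — Component impedances:
  Z1: Z = 1/(jωC) = -j/(ω·C) = 0 - j952.1 Ω
  Z2: Z = 1/(jωC) = -j/(ω·C) = 0 - j7.114e+04 Ω
  Z3: Z = R = 1140 Ω
Step 3 — With the output port shorted to ground, the output series arm Z2 runs from the junction to ground; the shunt arm Z3 also runs from the junction to ground. They appear in parallel: Z3 || Z2 = 1140 - j18.26 Ω.
Step 4 — Series with input arm Z1: Z_in = Z1 + (Z3 || Z2) = 1140 - j970.3 Ω = 1497∠-40.4° Ω.
Step 5 — Power factor: PF = cos(φ) = Re(Z)/|Z| = 1139.7/1496.8 = 0.7614.
Step 6 — Type: Im(Z) = -970.3 ⇒ leading (phase φ = -40.4°).

PF = 0.7614 (leading, φ = -40.4°)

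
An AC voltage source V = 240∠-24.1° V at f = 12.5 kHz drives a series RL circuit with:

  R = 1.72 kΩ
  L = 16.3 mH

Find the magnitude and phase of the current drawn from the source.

Step 1 — Angular frequency: ω = 2π·f = 2π·1.25e+04 = 7.854e+04 rad/s.
Step 2 — Component impedances:
  R: Z = R = 1720 Ω
  L: Z = jωL = j·7.854e+04·0.0163 = 0 + j1280 Ω
Step 3 — Series combination: Z_total = R + L = 1720 + j1280 Ω = 2144∠36.7° Ω.
Step 4 — Source phasor: V = 240∠-24.1° V = 219.1 - j98 V.
Step 5 — Ohm's law: I = V / Z_total = (219.1 - j98) / (1720 + j1280) = 0.05468 - j0.09767 A.
Step 6 — Convert to polar: |I| = 0.1119 A, ∠I = -60.8°.

I = 0.1119∠-60.8° A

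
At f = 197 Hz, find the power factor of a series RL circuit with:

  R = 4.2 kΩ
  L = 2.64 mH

Step 1 — Angular frequency: ω = 2π·f = 2π·197 = 1238 rad/s.
Step 2 — Component impedances:
  R: Z = R = 4200 Ω
  L: Z = jωL = j·1238·0.00264 = 0 + j3.268 Ω
Step 3 — Series combination: Z_total = R + L = 4200 + j3.268 Ω = 4200∠0.0° Ω.
Step 4 — Power factor: PF = cos(φ) = Re(Z)/|Z| = 4200/4200 = 1.
Step 5 — Type: Im(Z) = 3.268 ⇒ lagging (phase φ = 0.0°).

PF = 1 (lagging, φ = 0.0°)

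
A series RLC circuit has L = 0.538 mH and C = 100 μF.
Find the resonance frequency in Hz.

Step 1 — Resonance condition Im(Z)=0 gives ω₀ = 1/√(LC).
Step 2 — ω₀ = 1/√(0.000538·0.0001) = 4311 rad/s.
Step 3 — f₀ = ω₀/(2π) = 686.2 Hz.

f₀ = 686.2 Hz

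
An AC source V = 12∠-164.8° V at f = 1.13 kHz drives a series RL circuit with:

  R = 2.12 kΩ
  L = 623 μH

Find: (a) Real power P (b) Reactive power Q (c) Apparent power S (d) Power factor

Step 1 — Angular frequency: ω = 2π·f = 2π·1130 = 7100 rad/s.
Step 2 — Component impedances:
  R: Z = R = 2120 Ω
  L: Z = jωL = j·7100·0.000623 = 0 + j4.423 Ω
Step 3 — Series combination: Z_total = R + L = 2120 + j4.423 Ω = 2120∠0.1° Ω.
Step 4 — Source phasor: V = 12∠-164.8° V = -11.58 - j3.146 V.
Step 5 — Current: I = V / Z = -0.005465 - j0.001473 A = 0.00566∠-164.9° A.
Step 6 — Complex power: S = V·I* = 0.06792 + j0.0001417 VA.
Step 7 — Real power: P = Re(S) = 0.06792 W.
Step 8 — Reactive power: Q = Im(S) = 0.0001417 VAR.
Step 9 — Apparent power: |S| = 0.06792 VA.
Step 10 — Power factor: PF = P/|S| = 1 (lagging).

(a) P = 0.06792 W  (b) Q = 0.0001417 VAR  (c) S = 0.06792 VA  (d) PF = 1 (lagging)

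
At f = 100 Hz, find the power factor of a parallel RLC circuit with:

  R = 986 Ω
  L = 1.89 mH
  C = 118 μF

Step 1 — Angular frequency: ω = 2π·f = 2π·100 = 628.3 rad/s.
Step 2 — Component impedances:
  R: Z = R = 986 Ω
  L: Z = jωL = j·628.3·0.00189 = 0 + j1.188 Ω
  C: Z = 1/(jωC) = -j/(ω·C) = 0 - j13.49 Ω
Step 3 — Parallel combination: 1/Z_total = 1/R + 1/L + 1/C; Z_total = 0.00172 + j1.302 Ω = 1.302∠89.9° Ω.
Step 4 — Power factor: PF = cos(φ) = Re(Z)/|Z| = 0.00172/1.302 = 0.001321.
Step 5 — Type: Im(Z) = 1.302 ⇒ lagging (phase φ = 89.9°).

PF = 0.001321 (lagging, φ = 89.9°)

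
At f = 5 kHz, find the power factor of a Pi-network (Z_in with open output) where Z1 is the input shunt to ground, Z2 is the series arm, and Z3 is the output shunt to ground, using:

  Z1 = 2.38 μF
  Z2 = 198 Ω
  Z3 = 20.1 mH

Step 1 — Angular frequency: ω = 2π·f = 2π·5000 = 3.142e+04 rad/s.
Step 2 — Component impedances:
  Z1: Z = 1/(jωC) = -j/(ω·C) = 0 - j13.37 Ω
  Z2: Z = R = 198 Ω
  Z3: Z = jωL = j·3.142e+04·0.0201 = 0 + j631.5 Ω
Step 3 — With open output, the series arm Z2 and the output shunt Z3 appear in series to ground: Z2 + Z3 = 198 + j631.5 Ω.
Step 4 — Parallel with input shunt Z1: Z_in = Z1 || (Z2 + Z3) = 0.08408 - j13.64 Ω = 13.64∠-89.6° Ω.
Step 5 — Power factor: PF = cos(φ) = Re(Z)/|Z| = 0.0840791/13.6371 = 0.006165.
Step 6 — Type: Im(Z) = -13.64 ⇒ leading (phase φ = -89.6°).

PF = 0.006165 (leading, φ = -89.6°)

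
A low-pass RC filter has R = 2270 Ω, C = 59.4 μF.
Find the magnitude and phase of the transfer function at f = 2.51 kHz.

Step 1 — Angular frequency: ω = 2π·2510 = 1.577e+04 rad/s.
Step 2 — Transfer function: H(jω) = 1/(1 + jωRC).
Step 3 — Denominator: 1 + jωRC = 1 + j·1.577e+04·2270·5.94e-05 = 1 + j2127.
Step 4 — H = 2.211e-07 - j0.0004703.
Step 5 — Magnitude: |H| = 0.0004703 (-66.6 dB); phase: φ = -90.0°.

|H| = 0.0004703 (-66.6 dB), φ = -90.0°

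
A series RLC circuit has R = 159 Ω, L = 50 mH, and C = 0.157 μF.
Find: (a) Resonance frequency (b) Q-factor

Step 1 — Resonance condition Im(Z)=0 gives ω₀ = 1/√(LC).
Step 2 — ω₀ = 1/√(0.05·1.57e-07) = 1.129e+04 rad/s.
Step 3 — f₀ = ω₀/(2π) = 1796 Hz.
Step 4 — Series Q: Q = ω₀L/R = 1.129e+04·0.05/159 = 3.549.

(a) f₀ = 1796 Hz  (b) Q = 3.549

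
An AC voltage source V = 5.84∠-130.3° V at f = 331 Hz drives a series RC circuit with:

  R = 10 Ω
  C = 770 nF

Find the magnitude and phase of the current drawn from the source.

Step 1 — Angular frequency: ω = 2π·f = 2π·331 = 2080 rad/s.
Step 2 — Component impedances:
  R: Z = R = 10 Ω
  C: Z = 1/(jωC) = -j/(ω·C) = 0 - j624.5 Ω
Step 3 — Series combination: Z_total = R + C = 10 - j624.5 Ω = 624.5∠-89.1° Ω.
Step 4 — Source phasor: V = 5.84∠-130.3° V = -3.777 - j4.454 V.
Step 5 — Ohm's law: I = V / Z_total = (-3.777 - j4.454) / (10 - j624.5) = 0.007034 - j0.006162 A.
Step 6 — Convert to polar: |I| = 0.009351 A, ∠I = -41.2°.

I = 0.009351∠-41.2° A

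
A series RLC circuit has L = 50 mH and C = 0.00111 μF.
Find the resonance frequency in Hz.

Step 1 — Resonance condition Im(Z)=0 gives ω₀ = 1/√(LC).
Step 2 — ω₀ = 1/√(0.05·1.11e-09) = 1.342e+05 rad/s.
Step 3 — f₀ = ω₀/(2π) = 2.136e+04 Hz.

f₀ = 2.136e+04 Hz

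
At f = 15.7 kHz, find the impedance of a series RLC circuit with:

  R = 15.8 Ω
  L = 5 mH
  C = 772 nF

Step 1 — Angular frequency: ω = 2π·f = 2π·1.57e+04 = 9.865e+04 rad/s.
Step 2 — Component impedances:
  R: Z = R = 15.8 Ω
  L: Z = jωL = j·9.865e+04·0.005 = 0 + j493.2 Ω
  C: Z = 1/(jωC) = -j/(ω·C) = 0 - j13.13 Ω
Step 3 — Series combination: Z_total = R + L + C = 15.8 + j480.1 Ω = 480.4∠88.1° Ω.

Z = 15.8 + j480.1 Ω = 480.4∠88.1° Ω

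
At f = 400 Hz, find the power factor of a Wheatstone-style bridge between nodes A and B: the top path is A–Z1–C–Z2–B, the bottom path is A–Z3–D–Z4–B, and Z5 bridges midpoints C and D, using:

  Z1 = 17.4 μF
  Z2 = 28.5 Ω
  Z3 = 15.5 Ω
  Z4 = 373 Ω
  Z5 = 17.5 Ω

Step 1 — Angular frequency: ω = 2π·f = 2π·400 = 2513 rad/s.
Step 2 — Component impedances:
  Z1: Z = 1/(jωC) = -j/(ω·C) = 0 - j22.87 Ω
  Z2: Z = R = 28.5 Ω
  Z3: Z = R = 15.5 Ω
  Z4: Z = R = 373 Ω
  Z5: Z = R = 17.5 Ω
Step 3 — Bridge requires nodal analysis (the Z5 bridge couples midpoints C and D, so the two paths cannot be reduced to a simple series/parallel combination). Setting node B to ground and injecting 1 A at node A, the 3-node admittance system at A, C, D solves to V_A = Z_AB = 36.52 - j14.12 Ω = 39.16∠-21.1° Ω.
Step 4 — Power factor: PF = cos(φ) = Re(Z)/|Z| = 36.524/39.158 = 0.9327.
Step 5 — Type: Im(Z) = -14.12 ⇒ leading (phase φ = -21.1°).

PF = 0.9327 (leading, φ = -21.1°)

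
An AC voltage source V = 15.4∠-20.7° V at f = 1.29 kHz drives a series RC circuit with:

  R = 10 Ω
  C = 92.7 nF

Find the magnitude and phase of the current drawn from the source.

Step 1 — Angular frequency: ω = 2π·f = 2π·1290 = 8105 rad/s.
Step 2 — Component impedances:
  R: Z = R = 10 Ω
  C: Z = 1/(jωC) = -j/(ω·C) = 0 - j1331 Ω
Step 3 — Series combination: Z_total = R + C = 10 - j1331 Ω = 1331∠-89.6° Ω.
Step 4 — Source phasor: V = 15.4∠-20.7° V = 14.41 - j5.444 V.
Step 5 — Ohm's law: I = V / Z_total = (14.41 - j5.444) / (10 - j1331) = 0.004171 + j0.01079 A.
Step 6 — Convert to polar: |I| = 0.01157 A, ∠I = 68.9°.

I = 0.01157∠68.9° A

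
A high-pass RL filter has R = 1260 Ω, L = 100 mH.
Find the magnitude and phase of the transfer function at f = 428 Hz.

Step 1 — Angular frequency: ω = 2π·428 = 2689 rad/s.
Step 2 — Transfer function: H(jω) = jωL/(R + jωL).
Step 3 — Numerator jωL = j·268.9; denominator R + jωL = 1260 + j268.9.
Step 4 — H = 0.04357 + j0.2041.
Step 5 — Magnitude: |H| = 0.2087 (-13.6 dB); phase: φ = 78.0°.

|H| = 0.2087 (-13.6 dB), φ = 78.0°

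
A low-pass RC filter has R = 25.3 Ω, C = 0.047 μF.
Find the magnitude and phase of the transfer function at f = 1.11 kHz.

Step 1 — Angular frequency: ω = 2π·1110 = 6974 rad/s.
Step 2 — Transfer function: H(jω) = 1/(1 + jωRC).
Step 3 — Denominator: 1 + jωRC = 1 + j·6974·25.3·4.7e-08 = 1 + j0.008293.
Step 4 — H = 0.9999 - j0.008293.
Step 5 — Magnitude: |H| = 1 (-0.0 dB); phase: φ = -0.5°.

|H| = 1 (-0.0 dB), φ = -0.5°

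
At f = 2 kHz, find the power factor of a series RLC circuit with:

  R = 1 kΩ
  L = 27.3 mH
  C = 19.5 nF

Step 1 — Angular frequency: ω = 2π·f = 2π·2000 = 1.257e+04 rad/s.
Step 2 — Component impedances:
  R: Z = R = 1000 Ω
  L: Z = jωL = j·1.257e+04·0.0273 = 0 + j343.1 Ω
  C: Z = 1/(jωC) = -j/(ω·C) = 0 - j4081 Ω
Step 3 — Series combination: Z_total = R + L + C = 1000 - j3738 Ω = 3869∠-75.0° Ω.
Step 4 — Power factor: PF = cos(φ) = Re(Z)/|Z| = 1000/3869.3 = 0.2584.
Step 5 — Type: Im(Z) = -3738 ⇒ leading (phase φ = -75.0°).

PF = 0.2584 (leading, φ = -75.0°)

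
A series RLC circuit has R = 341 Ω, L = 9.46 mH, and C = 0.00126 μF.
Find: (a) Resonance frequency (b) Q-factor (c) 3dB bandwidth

Step 1 — Resonance: ω₀ = 1/√(LC) = 1/√(0.00946·1.26e-09) = 2.896e+05 rad/s.
Step 2 — f₀ = ω₀/(2π) = 4.61e+04 Hz.
Step 3 — Series Q: Q = ω₀L/R = 2.896e+05·0.00946/341 = 8.035.
Step 4 — Bandwidth: Δω = ω₀/Q = 3.605e+04 rad/s; BW = Δω/(2π) = 5737 Hz.

(a) f₀ = 4.61e+04 Hz  (b) Q = 8.035  (c) BW = 5737 Hz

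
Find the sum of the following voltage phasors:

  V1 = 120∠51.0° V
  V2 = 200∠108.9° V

Step 1 — Convert each phasor to rectangular form:
  V1 = 120·(cos(51.0°) + j·sin(51.0°)) = 75.52 + j93.26 V
  V2 = 200·(cos(108.9°) + j·sin(108.9°)) = -64.78 + j189.2 V
Step 2 — Sum components: V_total = 10.73 + j282.5 V.
Step 3 — Convert to polar: |V_total| = 282.7 V, ∠V_total = 87.8°.

V_total = 282.7∠87.8° V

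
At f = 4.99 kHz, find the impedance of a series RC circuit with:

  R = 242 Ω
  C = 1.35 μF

Step 1 — Angular frequency: ω = 2π·f = 2π·4990 = 3.135e+04 rad/s.
Step 2 — Component impedances:
  R: Z = R = 242 Ω
  C: Z = 1/(jωC) = -j/(ω·C) = 0 - j23.63 Ω
Step 3 — Series combination: Z_total = R + C = 242 - j23.63 Ω = 243.2∠-5.6° Ω.

Z = 242 - j23.63 Ω = 243.2∠-5.6° Ω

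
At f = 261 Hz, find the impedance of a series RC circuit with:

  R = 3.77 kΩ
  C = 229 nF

Step 1 — Angular frequency: ω = 2π·f = 2π·261 = 1640 rad/s.
Step 2 — Component impedances:
  R: Z = R = 3770 Ω
  C: Z = 1/(jωC) = -j/(ω·C) = 0 - j2663 Ω
Step 3 — Series combination: Z_total = R + C = 3770 - j2663 Ω = 4616∠-35.2° Ω.

Z = 3770 - j2663 Ω = 4616∠-35.2° Ω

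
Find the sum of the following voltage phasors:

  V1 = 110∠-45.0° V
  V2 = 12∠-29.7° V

Step 1 — Convert each phasor to rectangular form:
  V1 = 110·(cos(-45.0°) + j·sin(-45.0°)) = 77.78 - j77.78 V
  V2 = 12·(cos(-29.7°) + j·sin(-29.7°)) = 10.42 - j5.946 V
Step 2 — Sum components: V_total = 88.21 - j83.73 V.
Step 3 — Convert to polar: |V_total| = 121.6 V, ∠V_total = -43.5°.

V_total = 121.6∠-43.5° V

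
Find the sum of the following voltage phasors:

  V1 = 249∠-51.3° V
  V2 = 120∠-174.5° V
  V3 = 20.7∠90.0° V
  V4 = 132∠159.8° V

Step 1 — Convert each phasor to rectangular form:
  V1 = 249·(cos(-51.3°) + j·sin(-51.3°)) = 155.7 - j194.3 V
  V2 = 120·(cos(-174.5°) + j·sin(-174.5°)) = -119.4 - j11.5 V
  V3 = 20.7·(cos(90.0°) + j·sin(90.0°)) = 0 + j20.7 V
  V4 = 132·(cos(159.8°) + j·sin(159.8°)) = -123.9 + j45.58 V
Step 2 — Sum components: V_total = -87.64 - j139.5 V.
Step 3 — Convert to polar: |V_total| = 164.8 V, ∠V_total = -122.1°.

V_total = 164.8∠-122.1° V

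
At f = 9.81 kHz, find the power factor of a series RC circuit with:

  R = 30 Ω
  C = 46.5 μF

Step 1 — Angular frequency: ω = 2π·f = 2π·9810 = 6.164e+04 rad/s.
Step 2 — Component impedances:
  R: Z = R = 30 Ω
  C: Z = 1/(jωC) = -j/(ω·C) = 0 - j0.3489 Ω
Step 3 — Series combination: Z_total = R + C = 30 - j0.3489 Ω = 30∠-0.7° Ω.
Step 4 — Power factor: PF = cos(φ) = Re(Z)/|Z| = 30/30.002 = 0.9999.
Step 5 — Type: Im(Z) = -0.3489 ⇒ leading (phase φ = -0.7°).

PF = 0.9999 (leading, φ = -0.7°)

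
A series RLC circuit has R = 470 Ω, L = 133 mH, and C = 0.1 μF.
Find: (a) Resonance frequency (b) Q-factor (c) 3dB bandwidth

Step 1 — Resonance: ω₀ = 1/√(LC) = 1/√(0.133·1e-07) = 8671 rad/s.
Step 2 — f₀ = ω₀/(2π) = 1380 Hz.
Step 3 — Series Q: Q = ω₀L/R = 8671·0.133/470 = 2.454.
Step 4 — Bandwidth: Δω = ω₀/Q = 3534 rad/s; BW = Δω/(2π) = 562.4 Hz.

(a) f₀ = 1380 Hz  (b) Q = 2.454  (c) BW = 562.4 Hz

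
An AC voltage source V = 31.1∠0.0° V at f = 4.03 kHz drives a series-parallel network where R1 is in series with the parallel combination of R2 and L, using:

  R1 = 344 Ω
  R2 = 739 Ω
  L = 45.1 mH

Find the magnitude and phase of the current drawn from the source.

Step 1 — Angular frequency: ω = 2π·f = 2π·4030 = 2.532e+04 rad/s.
Step 2 — Component impedances:
  R1: Z = R = 344 Ω
  R2: Z = R = 739 Ω
  L: Z = jωL = j·2.532e+04·0.0451 = 0 + j1142 Ω
Step 3 — Parallel branch: R2 || L = 1/(1/R2 + 1/L) = 520.9 + j337.1 Ω.
Step 4 — Series with R1: Z_total = R1 + (R2 || L) = 864.9 + j337.1 Ω = 928.2∠21.3° Ω.
Step 5 — Source phasor: V = 31.1∠0.0° V = 31.1 V.
Step 6 — Ohm's law: I = V / Z_total = (31.1) / (864.9 + j337.1) = 0.03122 - j0.01217 A.
Step 7 — Convert to polar: |I| = 0.0335 A, ∠I = -21.3°.

I = 0.0335∠-21.3° A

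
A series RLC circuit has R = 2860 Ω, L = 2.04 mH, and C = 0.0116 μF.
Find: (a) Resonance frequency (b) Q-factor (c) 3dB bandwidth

Step 1 — Resonance: ω₀ = 1/√(LC) = 1/√(0.00204·1.16e-08) = 2.056e+05 rad/s.
Step 2 — f₀ = ω₀/(2π) = 3.272e+04 Hz.
Step 3 — Series Q: Q = ω₀L/R = 2.056e+05·0.00204/2860 = 0.1466.
Step 4 — Bandwidth: Δω = ω₀/Q = 1.402e+06 rad/s; BW = Δω/(2π) = 2.231e+05 Hz.

(a) f₀ = 3.272e+04 Hz  (b) Q = 0.1466  (c) BW = 2.231e+05 Hz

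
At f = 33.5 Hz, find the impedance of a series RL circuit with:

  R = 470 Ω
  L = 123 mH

Step 1 — Angular frequency: ω = 2π·f = 2π·33.5 = 210.5 rad/s.
Step 2 — Component impedances:
  R: Z = R = 470 Ω
  L: Z = jωL = j·210.5·0.123 = 0 + j25.89 Ω
Step 3 — Series combination: Z_total = R + L = 470 + j25.89 Ω = 470.7∠3.2° Ω.

Z = 470 + j25.89 Ω = 470.7∠3.2° Ω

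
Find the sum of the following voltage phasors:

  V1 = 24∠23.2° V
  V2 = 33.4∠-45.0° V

Step 1 — Convert each phasor to rectangular form:
  V1 = 24·(cos(23.2°) + j·sin(23.2°)) = 22.06 + j9.455 V
  V2 = 33.4·(cos(-45.0°) + j·sin(-45.0°)) = 23.62 - j23.62 V
Step 2 — Sum components: V_total = 45.68 - j14.16 V.
Step 3 — Convert to polar: |V_total| = 47.82 V, ∠V_total = -17.2°.

V_total = 47.82∠-17.2° V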